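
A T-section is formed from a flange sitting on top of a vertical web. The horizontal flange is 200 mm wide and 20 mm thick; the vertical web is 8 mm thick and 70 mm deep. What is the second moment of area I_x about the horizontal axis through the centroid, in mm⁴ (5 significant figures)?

Treat the section as a set of non-overlapping primitives; coordinates are from the bounding-box lower-left.
Flange: 200 × 20, A = 4 000 mm², y = 80 mm, Ī = 133333.3 mm⁴.
Web: 8 × 70, A = 560 mm², y = 35 mm, Ī = 228666.7 mm⁴.
Centroid: ȳ = ΣA·y / ΣA = 74.47368 mm.
Transfer each piece to the horizontal axis through the centroid using Ī + A·d² with d = y − 74.47368:
  flange: d = 5.526316 mm → contributes +255 494 mm⁴
  web: d = -39.47368 mm → contributes +1 101 243 mm⁴
Total I = 1 356 737 mm⁴.

I_x ≈ 1.3567 × 10⁶ mm⁴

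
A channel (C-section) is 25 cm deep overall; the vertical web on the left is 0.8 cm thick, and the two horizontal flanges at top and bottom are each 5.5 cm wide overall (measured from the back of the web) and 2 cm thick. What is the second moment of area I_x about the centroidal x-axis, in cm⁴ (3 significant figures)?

I_x ≈ 3530 cm⁴

Decompose the section into non-overlapping parts with the origin at the bottom-left of its bounding rectangle.
Web: 0.8 × 25, A = 20 cm², y = 12.5 cm, Ī = 1041.7 cm⁴.
Top flange (beyond web): 4.7 × 2, A = 9.4 cm², y = 24 cm, Ī = 3.1333 cm⁴.
Bottom flange (beyond web): 4.7 × 2, A = 9.4 cm², y = 1 cm, Ī = 3.1333 cm⁴.
By symmetry the centroid is at mid-height, ȳ = 12.5 cm.
Transfer each piece to the centroidal x-axis using Ī + A·d² with d = y − 12.5:
  web: d = 0 cm → contributes +1041.7 cm⁴
  top flange (beyond web): d = 11.5 cm → contributes +1246.3 cm⁴
  bottom flange (beyond web): d = -11.5 cm → contributes +1246.3 cm⁴
Total I = 3534.2 cm⁴.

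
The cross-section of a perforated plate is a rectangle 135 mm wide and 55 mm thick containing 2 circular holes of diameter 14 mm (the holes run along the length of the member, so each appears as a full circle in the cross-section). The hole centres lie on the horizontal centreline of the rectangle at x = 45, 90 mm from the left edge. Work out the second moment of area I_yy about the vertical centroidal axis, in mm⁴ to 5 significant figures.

I_yy ≈ 1.1117 × 10⁷ mm⁴

Decompose the section into non-overlapping parts with the origin at the bottom-left of its bounding rectangle.
Plate: 135 × 55, A = 7 425 mm², x = 67.5 mm, Ī = 11 276 719 mm⁴.
Hole 1 (subtracted): ⌀14, A = 153.938 mm², x = 45 mm, Ī = 1885.741 mm⁴.
Hole 2 (subtracted): ⌀14, A = 153.938 mm², x = 90 mm, Ī = 1885.741 mm⁴.
By symmetry the centroid is at mid-width, x̄ = 67.5 mm.
Transfer each piece to the vertical centroidal axis using Ī + A·d² with d = x − 67.5:
  plate: d = 0 mm → contributes +11 276 719 mm⁴
  hole 1: d = -22.5 mm → contributes −79816.87 mm⁴
  hole 2: d = 22.5 mm → contributes −79816.87 mm⁴
Total I = 11 117 085 mm⁴.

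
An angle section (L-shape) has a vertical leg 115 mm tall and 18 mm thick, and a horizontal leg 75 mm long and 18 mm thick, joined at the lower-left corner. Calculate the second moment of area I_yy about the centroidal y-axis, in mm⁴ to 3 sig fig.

Decompose the section into non-overlapping parts with the origin at the bottom-left of its bounding rectangle.
Vertical leg: 18 × 115, A = 2 070 mm², x = 9 mm, Ī = 55 890 mm⁴.
Horizontal leg (remainder): 57 × 18, A = 1 026 mm², x = 46.5 mm, Ī = 277 790 mm⁴.
Centroid: x̄ = ΣA·x / ΣA = 21.427 mm.
Transfer each piece to the centroidal y-axis using Ī + A·d² with d = x − 21.427:
  vertical leg: d = -12.427 mm → contributes +375 578 mm⁴
  horizontal leg (remainder): d = 25.073 mm → contributes +922 773 mm⁴
Total I = 1 298 351 mm⁴.

I_yy ≈ 1.30 × 10⁶ mm⁴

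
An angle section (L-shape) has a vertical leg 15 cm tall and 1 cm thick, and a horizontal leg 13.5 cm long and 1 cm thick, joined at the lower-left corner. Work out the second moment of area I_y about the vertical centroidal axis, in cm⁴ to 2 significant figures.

Break the section into simple shapes (no overlaps), measuring from the bottom-left corner of the bounding box.
Vertical leg: 1 × 15, A = 15 cm², x = 0.5 cm, Ī = 1.25 cm⁴.
Horizontal leg (remainder): 12.5 × 1, A = 12.5 cm², x = 7.25 cm, Ī = 162.8 cm⁴.
Centroid: x̄ = ΣA·x / ΣA = 3.568 cm.
Transfer each piece to the vertical centroidal axis using Ī + A·d² with d = x − 3.568:
  vertical leg: d = -3.068 cm → contributes +142.5 cm⁴
  horizontal leg (remainder): d = 3.682 cm → contributes +332.2 cm⁴
Total I = 474.7 cm⁴.

I_y ≈ 470 cm⁴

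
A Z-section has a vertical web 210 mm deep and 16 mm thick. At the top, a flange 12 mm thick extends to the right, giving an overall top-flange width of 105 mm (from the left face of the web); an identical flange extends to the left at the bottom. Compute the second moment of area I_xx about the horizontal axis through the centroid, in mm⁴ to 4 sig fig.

Treat the section as a set of non-overlapping primitives; coordinates are from the bounding-box lower-left.
Web: 16 × 210, A = 3 360 mm², y = 105 mm, Ī = 12 348 000 mm⁴.
Top flange (beyond web): 89 × 12, A = 1 068 mm², y = 204 mm, Ī = 12 816 mm⁴.
Bottom flange (beyond web): 89 × 12, A = 1 068 mm², y = 6 mm, Ī = 12 816 mm⁴.
Centroid: ȳ = ΣA·y / ΣA = 105 mm.
Transfer each piece to the horizontal axis through the centroid using Ī + A·d² with d = y − 105:
  web: d = 0 mm → contributes +12 348 000 mm⁴
  top flange (beyond web): d = 99 mm → contributes +10 480 284 mm⁴
  bottom flange (beyond web): d = -99 mm → contributes +10 480 284 mm⁴
Total I = 33 308 568 mm⁴.

I_xx ≈ 3.331 × 10⁷ mm⁴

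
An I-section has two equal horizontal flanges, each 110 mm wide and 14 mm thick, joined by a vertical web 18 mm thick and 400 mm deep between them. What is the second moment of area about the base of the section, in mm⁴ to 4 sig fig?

Split into non-overlapping primitives; take the origin at the lower-left of the bounding box.
Bottom flange: 110 × 14, A = 1 540 mm², y = 7 mm, Ī = 25153.3 mm⁴.
Web: 18 × 400, A = 7 200 mm², y = 214 mm, Ī = 96 000 000 mm⁴.
Top flange: 110 × 14, A = 1 540 mm², y = 421 mm, Ī = 25153.3 mm⁴.
Transfer each piece to a horizontal axis along the bottom face using Ī + A·d² with d = y − 0:
  bottom flange: d = 7 mm → contributes +100 613 mm⁴
  web: d = 214 mm → contributes +425 731 200 mm⁴
  top flange: d = 421 mm → contributes +272 976 293 mm⁴
Total I = 698 808 107 mm⁴.

I_base ≈ 6.988 × 10⁸ mm⁴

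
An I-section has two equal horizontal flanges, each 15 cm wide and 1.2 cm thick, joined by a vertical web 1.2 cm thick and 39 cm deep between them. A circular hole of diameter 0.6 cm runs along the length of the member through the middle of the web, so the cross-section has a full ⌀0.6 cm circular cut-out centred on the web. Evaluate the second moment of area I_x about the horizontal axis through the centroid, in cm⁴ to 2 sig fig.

Split into non-overlapping primitives; take the origin at the lower-left of the bounding box.
Bottom flange: 15 × 1.2, A = 18 cm², y = 0.6 cm, Ī = 2.16 cm⁴.
Web: 1.2 × 39, A = 46.8 cm², y = 20.7 cm, Ī = 5 932 cm⁴.
Top flange: 15 × 1.2, A = 18 cm², y = 40.8 cm, Ī = 2.16 cm⁴.
Hole (subtracted): ⌀0.6, A = 0.2827 cm², y = 20.7 cm, Ī = 0.006362 cm⁴.
By symmetry the centroid is at mid-height, ȳ = 20.7 cm.
Transfer each piece to the horizontal axis through the centroid using Ī + A·d² with d = y − 20.7:
  bottom flange: d = -20.1 cm → contributes +7 274 cm⁴
  web: d = 0 cm → contributes +5 932 cm⁴
  top flange: d = 20.1 cm → contributes +7 274 cm⁴
  hole: d = 0 cm → contributes −0.006362 cm⁴
Total I = 20 481 cm⁴.

I_x ≈ 2.0 × 10⁴ cm⁴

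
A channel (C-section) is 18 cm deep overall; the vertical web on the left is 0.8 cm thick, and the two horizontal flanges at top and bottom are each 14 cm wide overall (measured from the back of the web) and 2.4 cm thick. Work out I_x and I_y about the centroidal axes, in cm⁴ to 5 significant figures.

I_x ≈ 4274.0 cm⁴, I_y ≈ 1495.7 cm⁴

Decompose the section into non-overlapping parts with the origin at the bottom-left of its bounding rectangle.
Web: 0.8 × 18, A = 14.4 cm², y = 9 cm, Ī = 388.8 cm⁴.
Top flange (beyond web): 13.2 × 2.4, A = 31.68 cm², y = 16.8 cm, Ī = 15.2064 cm⁴.
Bottom flange (beyond web): 13.2 × 2.4, A = 31.68 cm², y = 1.2 cm, Ī = 15.2064 cm⁴.
By symmetry the centroid is at mid-height, ȳ = 9 cm.
Transfer each piece to the centroidal x-axis using Ī + A·d² with d = y − 9:
  web: d = 0 cm → contributes +388.8 cm⁴
  top flange (beyond web): d = 7.8 cm → contributes +1942.618 cm⁴
  bottom flange (beyond web): d = -7.8 cm → contributes +1942.618 cm⁴
Total I = 4274.035 cm⁴.
For the y-axis: x̄ = 6.103704 cm.
Repeating about the centroidal y-axis gives I_y = 1495.689 cm⁴.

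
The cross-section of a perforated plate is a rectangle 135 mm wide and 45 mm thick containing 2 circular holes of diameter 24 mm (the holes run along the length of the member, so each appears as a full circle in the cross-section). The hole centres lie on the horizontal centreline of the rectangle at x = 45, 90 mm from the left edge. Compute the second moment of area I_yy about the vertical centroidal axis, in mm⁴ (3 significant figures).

Split into non-overlapping primitives; take the origin at the lower-left of the bounding box.
Plate: 135 × 45, A = 6 075 mm², x = 67.5 mm, Ī = 9 226 406 mm⁴.
Hole 1 (subtracted): ⌀24, A = 452.39 mm², x = 45 mm, Ī = 16 286 mm⁴.
Hole 2 (subtracted): ⌀24, A = 452.39 mm², x = 90 mm, Ī = 16 286 mm⁴.
By symmetry the centroid is at mid-width, x̄ = 67.5 mm.
Transfer each piece to the vertical centroidal axis using Ī + A·d² with d = x − 67.5:
  plate: d = 0 mm → contributes +9 226 406 mm⁴
  hole 1: d = -22.5 mm → contributes −245 308 mm⁴
  hole 2: d = 22.5 mm → contributes −245 308 mm⁴
Total I = 8 735 790 mm⁴.

I_yy ≈ 8.74 × 10⁶ mm⁴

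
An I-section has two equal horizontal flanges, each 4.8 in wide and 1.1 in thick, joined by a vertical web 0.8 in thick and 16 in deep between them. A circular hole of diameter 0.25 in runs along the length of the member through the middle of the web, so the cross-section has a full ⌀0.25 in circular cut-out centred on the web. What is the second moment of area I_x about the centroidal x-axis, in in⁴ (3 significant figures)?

I_x ≈ 1050 in⁴

Treat the section as a set of non-overlapping primitives; coordinates are from the bounding-box lower-left.
Bottom flange: 4.8 × 1.1, A = 5.28 in², y = 0.55 in, Ī = 0.5324 in⁴.
Web: 0.8 × 16, A = 12.8 in², y = 9.1 in, Ī = 273.07 in⁴.
Top flange: 4.8 × 1.1, A = 5.28 in², y = 17.65 in, Ī = 0.5324 in⁴.
Hole (subtracted): ⌀0.25, A = 0.049087 in², y = 9.1 in, Ī = 0.00019175 in⁴.
By symmetry the centroid is at mid-height, ȳ = 9.1 in.
Transfer each piece to the centroidal x-axis using Ī + A·d² with d = y − 9.1:
  bottom flange: d = -8.55 in → contributes +386.51 in⁴
  web: d = 0 in → contributes +273.07 in⁴
  top flange: d = 8.55 in → contributes +386.51 in⁴
  hole: d = 0 in → contributes −0.00019175 in⁴
Total I = 1046.1 in⁴.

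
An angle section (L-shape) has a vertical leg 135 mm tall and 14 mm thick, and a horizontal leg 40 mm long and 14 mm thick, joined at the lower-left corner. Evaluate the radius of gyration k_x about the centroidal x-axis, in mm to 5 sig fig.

Decompose the section into non-overlapping parts with the origin at the bottom-left of its bounding rectangle.
Vertical leg: 14 × 135, A = 1 890 mm², y = 67.5 mm, Ī = 2 870 438 mm⁴.
Horizontal leg (remainder): 26 × 14, A = 364 mm², y = 7 mm, Ī = 5945.333 mm⁴.
Centroid: ȳ = ΣA·y / ΣA = 57.72981 mm.
Transfer each piece to the centroidal x-axis using Ī + A·d² with d = y − 57.72981:
  vertical leg: d = 9.770186 mm → contributes +3 050 850 mm⁴
  horizontal leg (remainder): d = -50.72981 mm → contributes +942704.4 mm⁴
Total I = 3 993 555 mm⁴.
Radius of gyration: k = √(I/A) = √(3 993 555 / 2 254) = 42.09232 mm.

k_x ≈ 42.092 mm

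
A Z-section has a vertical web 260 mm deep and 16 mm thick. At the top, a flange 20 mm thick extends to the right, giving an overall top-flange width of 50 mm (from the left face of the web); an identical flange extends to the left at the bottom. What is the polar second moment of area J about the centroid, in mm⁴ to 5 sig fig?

J ≈ 4.4134 × 10⁷ mm⁴

Treat the section as a set of non-overlapping primitives; coordinates are from the bounding-box lower-left.
Web: 16 × 260, A = 4 160 mm², y = 130 mm, Ī = 23 434 667 mm⁴.
Top flange (beyond web): 34 × 20, A = 680 mm², y = 250 mm, Ī = 22666.67 mm⁴.
Bottom flange (beyond web): 34 × 20, A = 680 mm², y = 10 mm, Ī = 22666.67 mm⁴.
Centroid: ȳ = ΣA·y / ΣA = 130 mm.
Transfer each piece to the centroidal x-axis using Ī + A·d² with d = y − 130:
  web: d = 0 mm → contributes +23 434 667 mm⁴
  top flange (beyond web): d = 120 mm → contributes +9 814 667 mm⁴
  bottom flange (beyond web): d = -120 mm → contributes +9 814 667 mm⁴
Total I = 43 064 000 mm⁴.
For the y-axis: x̄ = 42 mm.
Repeating about the centroidal y-axis gives I_y = 1 069 760 mm⁴.
Polar second moment: J = I_x + I_y = 44 133 760 mm⁴.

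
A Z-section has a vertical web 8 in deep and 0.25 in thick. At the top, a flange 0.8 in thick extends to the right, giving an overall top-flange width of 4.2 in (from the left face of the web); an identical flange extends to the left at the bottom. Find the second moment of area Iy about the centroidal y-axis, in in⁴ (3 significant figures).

Break the section into simple shapes (no overlaps), measuring from the bottom-left corner of the bounding box.
Web: 0.25 × 8, A = 2 in², x = 4.075 in, Ī = 0.010417 in⁴.
Top flange (beyond web): 3.95 × 0.8, A = 3.16 in², x = 6.175 in, Ī = 4.1087 in⁴.
Bottom flange (beyond web): 3.95 × 0.8, A = 3.16 in², x = 1.975 in, Ī = 4.1087 in⁴.
Centroid: x̄ = ΣA·x / ΣA = 4.075 in.
Transfer each piece to the centroidal y-axis using Ī + A·d² with d = x − 4.075:
  web: d = 0 in → contributes +0.010417 in⁴
  top flange (beyond web): d = 2.1 in → contributes +18.044 in⁴
  bottom flange (beyond web): d = -2.1 in → contributes +18.044 in⁴
Total I = 36.099 in⁴.

Iy ≈ 36.1 in⁴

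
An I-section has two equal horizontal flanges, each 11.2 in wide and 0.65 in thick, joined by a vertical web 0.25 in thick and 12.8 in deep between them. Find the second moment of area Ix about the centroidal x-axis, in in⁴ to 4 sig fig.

Ix ≈ 702.7 in⁴

Treat the section as a set of non-overlapping primitives; coordinates are from the bounding-box lower-left.
Bottom flange: 11.2 × 0.65, A = 7.28 in², y = 0.325 in, Ī = 0.256317 in⁴.
Web: 0.25 × 12.8, A = 3.2 in², y = 7.05 in, Ī = 43.6907 in⁴.
Top flange: 11.2 × 0.65, A = 7.28 in², y = 13.775 in, Ī = 0.256317 in⁴.
By symmetry the centroid is at mid-height, ȳ = 7.05 in.
Transfer each piece to the centroidal x-axis using Ī + A·d² with d = y − 7.05:
  bottom flange: d = -6.725 in → contributes +329.499 in⁴
  web: d = 0 in → contributes +43.6907 in⁴
  top flange: d = 6.725 in → contributes +329.499 in⁴
Total I = 702.688 in⁴.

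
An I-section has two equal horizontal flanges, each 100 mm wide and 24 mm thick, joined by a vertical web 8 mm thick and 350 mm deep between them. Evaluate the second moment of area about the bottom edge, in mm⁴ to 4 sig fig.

I_base ≈ 4.976 × 10⁸ mm⁴

Treat the section as a set of non-overlapping primitives; coordinates are from the bounding-box lower-left.
Bottom flange: 100 × 24, A = 2 400 mm², y = 12 mm, Ī = 115 200 mm⁴.
Web: 8 × 350, A = 2 800 mm², y = 199 mm, Ī = 28 583 333 mm⁴.
Top flange: 100 × 24, A = 2 400 mm², y = 386 mm, Ī = 115 200 mm⁴.
Transfer each piece to the base of the section using Ī + A·d² with d = y − 0:
  bottom flange: d = 12 mm → contributes +460 800 mm⁴
  web: d = 199 mm → contributes +139 466 133 mm⁴
  top flange: d = 386 mm → contributes +357 705 600 mm⁴
Total I = 497 632 533 mm⁴.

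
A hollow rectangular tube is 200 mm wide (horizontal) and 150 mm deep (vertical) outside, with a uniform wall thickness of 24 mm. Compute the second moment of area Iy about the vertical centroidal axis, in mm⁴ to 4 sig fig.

Iy ≈ 7.015 × 10⁷ mm⁴

Break the section into simple shapes (no overlaps), measuring from the bottom-left corner of the bounding box.
Outer rectangle: 200 × 150, A = 30 000 mm², x = 100 mm, Ī = 100 000 000 mm⁴.
Inner void (subtracted): 152 × 102, A = 15 504 mm², x = 100 mm, Ī = 29 850 368 mm⁴.
By symmetry the centroid is at mid-width, x̄ = 100 mm.
All pieces are centred on the vertical centroidal axis, so I = ΣĪ (holes subtracted) = 70 149 632 mm⁴.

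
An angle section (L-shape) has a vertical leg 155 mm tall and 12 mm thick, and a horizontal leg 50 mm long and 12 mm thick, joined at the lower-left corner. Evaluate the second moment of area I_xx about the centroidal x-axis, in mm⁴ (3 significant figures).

Break the section into simple shapes (no overlaps), measuring from the bottom-left corner of the bounding box.
Vertical leg: 12 × 155, A = 1 860 mm², y = 77.5 mm, Ī = 3 723 875 mm⁴.
Horizontal leg (remainder): 38 × 12, A = 456 mm², y = 6 mm, Ī = 5 472 mm⁴.
Centroid: ȳ = ΣA·y / ΣA = 63.422 mm.
Transfer each piece to the centroidal x-axis using Ī + A·d² with d = y − 63.422:
  vertical leg: d = 14.078 mm → contributes +4 092 494 mm⁴
  horizontal leg (remainder): d = -57.422 mm → contributes +1 509 049 mm⁴
Total I = 5 601 543 mm⁴.

I_xx ≈ 5.60 × 10⁶ mm⁴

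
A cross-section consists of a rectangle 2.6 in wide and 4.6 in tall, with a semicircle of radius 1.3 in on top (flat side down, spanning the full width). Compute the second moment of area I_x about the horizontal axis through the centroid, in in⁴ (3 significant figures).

I_x ≈ 39.1 in⁴

Decompose the section into non-overlapping parts with the origin at the bottom-left of its bounding rectangle.
Rectangular body: 2.6 × 4.6, A = 11.96 in², y = 2.3 in, Ī = 21.089 in⁴.
Semicircular cap: semicircle r = 1.3, A = 2.6546 in², y = 5.1517 in, Ī = 0.31348 in⁴.
Centroid: ȳ = ΣA·y / ΣA = 2.818 in.
Transfer each piece to the horizontal axis through the centroid using Ī + A·d² with d = y − 2.818:
  rectangular body: d = -0.518 in → contributes +24.299 in⁴
  semicircular cap: d = 2.3337 in → contributes +14.772 in⁴
Total I = 39.07 in⁴.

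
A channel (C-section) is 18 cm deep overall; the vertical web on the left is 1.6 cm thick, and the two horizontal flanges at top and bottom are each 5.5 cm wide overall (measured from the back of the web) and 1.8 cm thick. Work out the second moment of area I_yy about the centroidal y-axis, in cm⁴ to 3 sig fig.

I_yy ≈ 95.3 cm⁴

Break the section into simple shapes (no overlaps), measuring from the bottom-left corner of the bounding box.
Web: 1.6 × 18, A = 28.8 cm², x = 0.8 cm, Ī = 6.144 cm⁴.
Top flange (beyond web): 3.9 × 1.8, A = 7.02 cm², x = 3.55 cm, Ī = 8.8979 cm⁴.
Bottom flange (beyond web): 3.9 × 1.8, A = 7.02 cm², x = 3.55 cm, Ī = 8.8979 cm⁴.
Centroid: x̄ = ΣA·x / ΣA = 1.7013 cm.
Transfer each piece to the centroidal y-axis using Ī + A·d² with d = x − 1.7013:
  web: d = -0.90126 cm → contributes +29.537 cm⁴
  top flange (beyond web): d = 1.8487 cm → contributes +32.891 cm⁴
  bottom flange (beyond web): d = 1.8487 cm → contributes +32.891 cm⁴
Total I = 95.32 cm⁴.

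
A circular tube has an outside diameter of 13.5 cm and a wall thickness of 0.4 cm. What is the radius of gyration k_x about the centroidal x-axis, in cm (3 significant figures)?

Split into non-overlapping primitives; take the origin at the lower-left of the bounding box.
Outer circle: ⌀13.5, A = 143.14 cm², y = 6.75 cm, Ī = 1630.4 cm⁴.
Bore (subtracted): ⌀12.7, A = 126.68 cm², y = 6.75 cm, Ī = 1 277 cm⁴.
By symmetry the centroid is at mid-height, ȳ = 6.75 cm.
All pieces are centred on the centroidal x-axis, so I = ΣĪ (holes subtracted) = 353.46 cm⁴.
Radius of gyration: k = √(I/A) = √(353.46 / 16.462) = 4.6337 cm.

k_x ≈ 4.63 cm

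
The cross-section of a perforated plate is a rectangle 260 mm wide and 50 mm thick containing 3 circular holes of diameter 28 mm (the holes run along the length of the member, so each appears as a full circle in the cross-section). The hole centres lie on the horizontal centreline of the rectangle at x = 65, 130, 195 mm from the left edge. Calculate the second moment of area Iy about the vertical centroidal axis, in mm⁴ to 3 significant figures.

Split into non-overlapping primitives; take the origin at the lower-left of the bounding box.
Plate: 260 × 50, A = 13 000 mm², x = 130 mm, Ī = 73 233 333 mm⁴.
Hole 1 (subtracted): ⌀28, A = 615.75 mm², x = 65 mm, Ī = 30 172 mm⁴.
Hole 2 (subtracted): ⌀28, A = 615.75 mm², x = 130 mm, Ī = 30 172 mm⁴.
Hole 3 (subtracted): ⌀28, A = 615.75 mm², x = 195 mm, Ī = 30 172 mm⁴.
By symmetry the centroid is at mid-width, x̄ = 130 mm.
Transfer each piece to the vertical centroidal axis using Ī + A·d² with d = x − 130:
  plate: d = 0 mm → contributes +73 233 333 mm⁴
  hole 1: d = -65 mm → contributes −2 631 725 mm⁴
  hole 2: d = 0 mm → contributes −30 172 mm⁴
  hole 3: d = 65 mm → contributes −2 631 725 mm⁴
Total I = 67 939 712 mm⁴.

Iy ≈ 6.79 × 10⁷ mm⁴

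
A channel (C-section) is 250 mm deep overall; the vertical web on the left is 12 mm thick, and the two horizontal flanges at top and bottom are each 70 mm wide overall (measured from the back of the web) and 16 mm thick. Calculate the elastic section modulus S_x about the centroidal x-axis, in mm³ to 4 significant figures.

Decompose the section into non-overlapping parts with the origin at the bottom-left of its bounding rectangle.
Web: 12 × 250, A = 3 000 mm², y = 125 mm, Ī = 15 625 000 mm⁴.
Top flange (beyond web): 58 × 16, A = 928 mm², y = 242 mm, Ī = 19797.3 mm⁴.
Bottom flange (beyond web): 58 × 16, A = 928 mm², y = 8 mm, Ī = 19797.3 mm⁴.
By symmetry the centroid is at mid-height, ȳ = 125 mm.
Transfer each piece to the centroidal x-axis using Ī + A·d² with d = y − 125:
  web: d = 0 mm → contributes +15 625 000 mm⁴
  top flange (beyond web): d = 117 mm → contributes +12 723 189 mm⁴
  bottom flange (beyond web): d = -117 mm → contributes +12 723 189 mm⁴
Total I = 41 071 379 mm⁴.
Extreme fibre distance c = 125 mm; S = I/c = 328 571 mm³.

S_x ≈ 3.286 × 10⁵ mm³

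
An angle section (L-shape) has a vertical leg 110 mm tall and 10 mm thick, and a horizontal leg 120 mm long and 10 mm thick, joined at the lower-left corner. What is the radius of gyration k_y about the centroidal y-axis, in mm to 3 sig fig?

Break the section into simple shapes (no overlaps), measuring from the bottom-left corner of the bounding box.
Vertical leg: 10 × 110, A = 1 100 mm², x = 5 mm, Ī = 9166.7 mm⁴.
Horizontal leg (remainder): 110 × 10, A = 1 100 mm², x = 65 mm, Ī = 1 109 167 mm⁴.
Centroid: x̄ = ΣA·x / ΣA = 35 mm.
Transfer each piece to the centroidal y-axis using Ī + A·d² with d = x − 35:
  vertical leg: d = -30 mm → contributes +999 167 mm⁴
  horizontal leg (remainder): d = 30 mm → contributes +2 099 167 mm⁴
Total I = 3 098 333 mm⁴.
Radius of gyration: k = √(I/A) = √(3 098 333 / 2 200) = 37.528 mm.

k_y ≈ 37.5 mm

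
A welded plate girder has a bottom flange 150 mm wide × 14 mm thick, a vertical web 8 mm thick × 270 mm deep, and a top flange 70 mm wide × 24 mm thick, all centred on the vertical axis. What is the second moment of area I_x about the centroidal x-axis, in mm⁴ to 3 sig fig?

I_x ≈ 9.14 × 10⁷ mm⁴

Break the section into simple shapes (no overlaps), measuring from the bottom-left corner of the bounding box.
Bottom plate: 150 × 14, A = 2 100 mm², y = 7 mm, Ī = 34 300 mm⁴.
Web plate: 8 × 270, A = 2 160 mm², y = 149 mm, Ī = 13 122 000 mm⁴.
Top plate: 70 × 24, A = 1 680 mm², y = 296 mm, Ī = 80 640 mm⁴.
Centroid: ȳ = ΣA·y / ΣA = 140.37 mm.
Transfer each piece to the centroidal x-axis using Ī + A·d² with d = y − 140.37:
  bottom plate: d = -133.37 mm → contributes +37 390 263 mm⁴
  web plate: d = 8.6263 mm → contributes +13 282 731 mm⁴
  top plate: d = 155.63 mm → contributes +40 769 456 mm⁴
Total I = 91 442 450 mm⁴.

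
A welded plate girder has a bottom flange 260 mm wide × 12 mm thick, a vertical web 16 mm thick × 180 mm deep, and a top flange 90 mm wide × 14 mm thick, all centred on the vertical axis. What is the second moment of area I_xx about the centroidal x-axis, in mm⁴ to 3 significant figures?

I_xx ≈ 4.41 × 10⁷ mm⁴

Treat the section as a set of non-overlapping primitives; coordinates are from the bounding-box lower-left.
Bottom plate: 260 × 12, A = 3 120 mm², y = 6 mm, Ī = 37 440 mm⁴.
Web plate: 16 × 180, A = 2 880 mm², y = 102 mm, Ī = 7 776 000 mm⁴.
Top plate: 90 × 14, A = 1 260 mm², y = 199 mm, Ī = 20 580 mm⁴.
Centroid: ȳ = ΣA·y / ΣA = 77.579 mm.
Transfer each piece to the centroidal x-axis using Ī + A·d² with d = y − 77.579:
  bottom plate: d = -71.579 mm → contributes +16 022 708 mm⁴
  web plate: d = 24.421 mm → contributes +9 493 658 mm⁴
  top plate: d = 121.42 mm → contributes +18 596 984 mm⁴
Total I = 44 113 350 mm⁴.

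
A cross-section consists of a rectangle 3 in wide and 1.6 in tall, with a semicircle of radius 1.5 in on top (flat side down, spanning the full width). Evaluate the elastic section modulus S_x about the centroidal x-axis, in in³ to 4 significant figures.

Treat the section as a set of non-overlapping primitives; coordinates are from the bounding-box lower-left.
Rectangular body: 3 × 1.6, A = 4.8 in², y = 0.8 in, Ī = 1.024 in⁴.
Semicircular cap: semicircle r = 1.5, A = 3.53429 in², y = 2.23662 in, Ī = 0.555645 in⁴.
Centroid: ȳ = ΣA·y / ΣA = 1.40922 in.
Transfer each piece to the centroidal x-axis using Ī + A·d² with d = y − 1.40922:
  rectangular body: d = -0.609222 in → contributes +2.80553 in⁴
  semicircular cap: d = 0.827398 in → contributes +2.97518 in⁴
Total I = 5.7807 in⁴.
Extreme fibre distance c = 1.69078 in; S = I/c = 3.41896 in³.

S_x ≈ 3.419 in³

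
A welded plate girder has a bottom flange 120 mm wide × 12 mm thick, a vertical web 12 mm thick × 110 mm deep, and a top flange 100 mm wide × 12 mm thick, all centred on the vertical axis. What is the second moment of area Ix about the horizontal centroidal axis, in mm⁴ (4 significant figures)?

Ix ≈ 1.113 × 10⁷ mm⁴

Decompose the section into non-overlapping parts with the origin at the bottom-left of its bounding rectangle.
Bottom plate: 120 × 12, A = 1 440 mm², y = 6 mm, Ī = 17 280 mm⁴.
Web plate: 12 × 110, A = 1 320 mm², y = 67 mm, Ī = 1 331 000 mm⁴.
Top plate: 100 × 12, A = 1 200 mm², y = 128 mm, Ī = 14 400 mm⁴.
Centroid: ȳ = ΣA·y / ΣA = 63.303 mm.
Transfer each piece to the horizontal centroidal axis using Ī + A·d² with d = y − 63.303:
  bottom plate: d = -57.303 mm → contributes +4 745 718 mm⁴
  web plate: d = 3.69697 mm → contributes +1 349 041 mm⁴
  top plate: d = 64.697 mm → contributes +5 037 237 mm⁴
Total I = 11 131 996 mm⁴.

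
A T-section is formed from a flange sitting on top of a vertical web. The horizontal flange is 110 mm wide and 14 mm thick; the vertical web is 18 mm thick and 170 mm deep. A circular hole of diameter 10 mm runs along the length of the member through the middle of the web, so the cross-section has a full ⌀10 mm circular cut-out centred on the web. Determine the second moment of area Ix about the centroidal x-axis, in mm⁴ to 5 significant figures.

Ix ≈ 1.5989 × 10⁷ mm⁴

Break the section into simple shapes (no overlaps), measuring from the bottom-left corner of the bounding box.
Flange: 110 × 14, A = 1 540 mm², y = 177 mm, Ī = 25153.33 mm⁴.
Web: 18 × 170, A = 3 060 mm², y = 85 mm, Ī = 7 369 500 mm⁴.
Hole (subtracted): ⌀10, A = 78.53982 mm², y = 85 mm, Ī = 490.8739 mm⁴.
Centroid: ȳ = ΣA·y / ΣA = 116.335 mm.
Transfer each piece to the centroidal x-axis using Ī + A·d² with d = y − 116.335:
  flange: d = 60.66499 mm → contributes +5 692 724 mm⁴
  web: d = -31.33501 mm → contributes +10 374 062 mm⁴
  hole: d = -31.33501 mm → contributes −77607.77 mm⁴
Total I = 15 989 178 mm⁴.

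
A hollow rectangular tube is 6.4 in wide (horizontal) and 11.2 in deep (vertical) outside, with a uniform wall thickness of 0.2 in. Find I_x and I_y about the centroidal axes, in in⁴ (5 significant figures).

Treat the section as a set of non-overlapping primitives; coordinates are from the bounding-box lower-left.
Outer rectangle: 6.4 × 11.2, A = 71.68 in², y = 5.6 in, Ī = 749.2949 in⁴.
Inner void (subtracted): 6 × 10.8, A = 64.8 in², y = 5.6 in, Ī = 629.856 in⁴.
By symmetry the centroid is at mid-height, ȳ = 5.6 in.
All pieces are centred on the centroidal x-axis, so I = ΣĪ (holes subtracted) = 119.4389 in⁴.
Repeating about the centroidal y-axis gives I_y = 50.26773 in⁴.

I_x ≈ 119.44 in⁴, I_y ≈ 50.268 in⁴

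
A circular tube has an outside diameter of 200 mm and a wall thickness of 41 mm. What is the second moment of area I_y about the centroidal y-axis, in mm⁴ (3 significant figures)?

I_y ≈ 6.90 × 10⁷ mm⁴

Break the section into simple shapes (no overlaps), measuring from the bottom-left corner of the bounding box.
Outer circle: ⌀200, A = 31 416 mm², x = 100 mm, Ī = 78 539 816 mm⁴.
Bore (subtracted): ⌀118, A = 10 936 mm², x = 100 mm, Ī = 9 516 953 mm⁴.
By symmetry the centroid is at mid-width, x̄ = 100 mm.
All pieces are centred on the centroidal y-axis, so I = ΣĪ (holes subtracted) = 69 022 863 mm⁴.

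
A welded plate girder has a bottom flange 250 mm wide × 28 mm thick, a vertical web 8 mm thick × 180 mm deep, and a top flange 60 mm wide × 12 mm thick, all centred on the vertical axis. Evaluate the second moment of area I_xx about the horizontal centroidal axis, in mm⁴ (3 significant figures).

Treat the section as a set of non-overlapping primitives; coordinates are from the bounding-box lower-left.
Bottom plate: 250 × 28, A = 7 000 mm², y = 14 mm, Ī = 457 333 mm⁴.
Web plate: 8 × 180, A = 1 440 mm², y = 118 mm, Ī = 3 888 000 mm⁴.
Top plate: 60 × 12, A = 720 mm², y = 214 mm, Ī = 8 640 mm⁴.
Centroid: ȳ = ΣA·y / ΣA = 46.07 mm.
Transfer each piece to the horizontal centroidal axis using Ī + A·d² with d = y − 46.07:
  bottom plate: d = -32.07 mm → contributes +7 656 669 mm⁴
  web plate: d = 71.93 mm → contributes +11 338 479 mm⁴
  top plate: d = 167.93 mm → contributes +20 313 021 mm⁴
Total I = 39 308 169 mm⁴.

I_xx ≈ 3.93 × 10⁷ mm⁴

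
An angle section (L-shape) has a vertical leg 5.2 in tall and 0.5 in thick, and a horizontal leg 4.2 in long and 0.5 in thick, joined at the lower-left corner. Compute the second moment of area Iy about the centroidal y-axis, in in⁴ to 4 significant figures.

Split into non-overlapping primitives; take the origin at the lower-left of the bounding box.
Vertical leg: 0.5 × 5.2, A = 2.6 in², x = 0.25 in, Ī = 0.0541667 in⁴.
Horizontal leg (remainder): 3.7 × 0.5, A = 1.85 in², x = 2.35 in, Ī = 2.11054 in⁴.
Centroid: x̄ = ΣA·x / ΣA = 1.12303 in.
Transfer each piece to the centroidal y-axis using Ī + A·d² with d = x − 1.12303:
  vertical leg: d = -0.873034 in → contributes +2.03586 in⁴
  horizontal leg (remainder): d = 1.22697 in → contributes +4.89562 in⁴
Total I = 6.93147 in⁴.

Iy ≈ 6.931 in⁴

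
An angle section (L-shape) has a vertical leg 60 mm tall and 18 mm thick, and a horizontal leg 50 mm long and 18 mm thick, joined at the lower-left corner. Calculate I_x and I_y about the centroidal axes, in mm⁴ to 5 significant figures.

Decompose the section into non-overlapping parts with the origin at the bottom-left of its bounding rectangle.
Vertical leg: 18 × 60, A = 1 080 mm², y = 30 mm, Ī = 324 000 mm⁴.
Horizontal leg (remainder): 32 × 18, A = 576 mm², y = 9 mm, Ī = 15 552 mm⁴.
Centroid: ȳ = ΣA·y / ΣA = 22.69565 mm.
Transfer each piece to the centroidal x-axis using Ī + A·d² with d = y − 22.69565:
  vertical leg: d = 7.304348 mm → contributes +381621.8 mm⁴
  horizontal leg (remainder): d = -13.69565 mm → contributes +123592.8 mm⁴
Total I = 505214.6 mm⁴.
For the y-axis: x̄ = 17.69565 mm.
Repeating about the centroidal y-axis gives I_y = 313094.6 mm⁴.

I_x ≈ 5.0521 × 10⁵ mm⁴, I_y ≈ 3.1309 × 10⁵ mm⁴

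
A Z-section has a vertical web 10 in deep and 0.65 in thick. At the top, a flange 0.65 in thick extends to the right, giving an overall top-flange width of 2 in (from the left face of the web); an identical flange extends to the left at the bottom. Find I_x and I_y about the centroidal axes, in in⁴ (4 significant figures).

I_x ≈ 92.59 in⁴, I_y ≈ 2.250 in⁴

Break the section into simple shapes (no overlaps), measuring from the bottom-left corner of the bounding box.
Web: 0.65 × 10, A = 6.5 in², y = 5 in, Ī = 54.1667 in⁴.
Top flange (beyond web): 1.35 × 0.65, A = 0.8775 in², y = 9.675 in, Ī = 0.0308953 in⁴.
Bottom flange (beyond web): 1.35 × 0.65, A = 0.8775 in², y = 0.325 in, Ī = 0.0308953 in⁴.
Centroid: ȳ = ΣA·y / ΣA = 5 in.
Transfer each piece to the centroidal x-axis using Ī + A·d² with d = y − 5:
  web: d = 0 in → contributes +54.1667 in⁴
  top flange (beyond web): d = 4.675 in → contributes +19.2092 in⁴
  bottom flange (beyond web): d = -4.675 in → contributes +19.2092 in⁴
Total I = 92.5851 in⁴.
For the y-axis: x̄ = 1.675 in.
Repeating about the centroidal y-axis gives I_y = 2.25039 in⁴.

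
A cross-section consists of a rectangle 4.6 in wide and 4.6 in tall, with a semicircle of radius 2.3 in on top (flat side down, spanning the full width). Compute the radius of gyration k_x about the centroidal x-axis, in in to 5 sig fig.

Break the section into simple shapes (no overlaps), measuring from the bottom-left corner of the bounding box.
Rectangular body: 4.6 × 4.6, A = 21.16 in², y = 2.3 in, Ī = 37.31213 in⁴.
Semicircular cap: semicircle r = 2.3, A = 8.309513 in², y = 5.57615 in, Ī = 3.07145 in⁴.
Centroid: ȳ = ΣA·y / ΣA = 3.223775 in.
Transfer each piece to the centroidal x-axis using Ī + A·d² with d = y − 3.223775:
  rectangular body: d = -0.9237755 in → contributes +55.36925 in⁴
  semicircular cap: d = 2.352375 in → contributes +49.05353 in⁴
Total I = 104.4228 in⁴.
Radius of gyration: k = √(I/A) = √(104.4228 / 29.46951) = 1.882397 in.

k_x ≈ 1.8824 in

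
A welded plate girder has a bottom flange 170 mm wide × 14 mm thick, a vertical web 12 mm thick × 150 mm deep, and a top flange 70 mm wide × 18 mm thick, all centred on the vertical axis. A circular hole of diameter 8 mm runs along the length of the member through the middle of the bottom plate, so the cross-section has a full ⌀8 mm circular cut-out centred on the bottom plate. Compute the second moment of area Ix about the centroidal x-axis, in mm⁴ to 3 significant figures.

Ix ≈ 2.67 × 10⁷ mm⁴

Break the section into simple shapes (no overlaps), measuring from the bottom-left corner of the bounding box.
Bottom plate: 170 × 14, A = 2 380 mm², y = 7 mm, Ī = 38 873 mm⁴.
Web plate: 12 × 150, A = 1 800 mm², y = 89 mm, Ī = 3 375 000 mm⁴.
Top plate: 70 × 18, A = 1 260 mm², y = 173 mm, Ī = 34 020 mm⁴.
Hole (subtracted): ⌀8, A = 50.265 mm², y = 7 mm, Ī = 201.06 mm⁴.
Centroid: ȳ = ΣA·y / ΣA = 73.192 mm.
Transfer each piece to the centroidal x-axis using Ī + A·d² with d = y − 73.192:
  bottom plate: d = -66.192 mm → contributes +10 466 717 mm⁴
  web plate: d = 15.808 mm → contributes +3 824 779 mm⁴
  top plate: d = 99.808 mm → contributes +12 585 557 mm⁴
  hole: d = -66.192 mm → contributes −220 437 mm⁴
Total I = 26 656 616 mm⁴.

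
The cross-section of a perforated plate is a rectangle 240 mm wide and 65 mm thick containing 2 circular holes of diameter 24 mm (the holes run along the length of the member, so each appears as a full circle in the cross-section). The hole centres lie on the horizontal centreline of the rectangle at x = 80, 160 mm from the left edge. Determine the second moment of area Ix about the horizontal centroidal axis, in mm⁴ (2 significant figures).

Ix ≈ 5.5 × 10⁶ mm⁴

Split into non-overlapping primitives; take the origin at the lower-left of the bounding box.
Plate: 240 × 65, A = 15 600 mm², y = 32.5 mm, Ī = 5 492 500 mm⁴.
Hole 1 (subtracted): ⌀24, A = 452.4 mm², y = 32.5 mm, Ī = 16 286 mm⁴.
Hole 2 (subtracted): ⌀24, A = 452.4 mm², y = 32.5 mm, Ī = 16 286 mm⁴.
By symmetry the centroid is at mid-height, ȳ = 32.5 mm.
All pieces are centred on the horizontal centroidal axis, so I = ΣĪ (holes subtracted) = 5 459 928 mm⁴.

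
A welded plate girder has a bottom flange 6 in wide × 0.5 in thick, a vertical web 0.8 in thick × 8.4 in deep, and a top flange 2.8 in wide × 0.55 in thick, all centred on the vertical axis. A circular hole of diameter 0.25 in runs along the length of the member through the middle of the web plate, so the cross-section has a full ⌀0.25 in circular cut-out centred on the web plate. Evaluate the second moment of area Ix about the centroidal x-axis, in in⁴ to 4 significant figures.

Break the section into simple shapes (no overlaps), measuring from the bottom-left corner of the bounding box.
Bottom plate: 6 × 0.5, A = 3 in², y = 0.25 in, Ī = 0.0625 in⁴.
Web plate: 0.8 × 8.4, A = 6.72 in², y = 4.7 in, Ī = 39.5136 in⁴.
Top plate: 2.8 × 0.55, A = 1.54 in², y = 9.175 in, Ī = 0.0388208 in⁴.
Hole (subtracted): ⌀0.25, A = 0.0490874 in², y = 4.7 in, Ī = 0.000191748 in⁴.
Centroid: ȳ = ΣA·y / ΣA = 4.12391 in.
Transfer each piece to the centroidal x-axis using Ī + A·d² with d = y − 4.12391:
  bottom plate: d = -3.87391 in → contributes +45.084 in⁴
  web plate: d = 0.57609 in → contributes +41.7438 in⁴
  top plate: d = 5.05109 in → contributes +39.3296 in⁴
  hole: d = 0.57609 in → contributes −0.0164829 in⁴
Total I = 126.141 in⁴.

Ix ≈ 126.1 in⁴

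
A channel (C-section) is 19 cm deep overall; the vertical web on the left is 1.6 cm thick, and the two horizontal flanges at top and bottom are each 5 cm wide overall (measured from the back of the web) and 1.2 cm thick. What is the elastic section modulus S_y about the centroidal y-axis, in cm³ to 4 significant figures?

S_y ≈ 14.86 cm³

Treat the section as a set of non-overlapping primitives; coordinates are from the bounding-box lower-left.
Web: 1.6 × 19, A = 30.4 cm², x = 0.8 cm, Ī = 6.48533 cm⁴.
Top flange (beyond web): 3.4 × 1.2, A = 4.08 cm², x = 3.3 cm, Ī = 3.9304 cm⁴.
Bottom flange (beyond web): 3.4 × 1.2, A = 4.08 cm², x = 3.3 cm, Ī = 3.9304 cm⁴.
Centroid: x̄ = ΣA·x / ΣA = 1.32905 cm.
Transfer each piece to the centroidal y-axis using Ī + A·d² with d = x − 1.32905:
  web: d = -0.529046 cm → contributes +14.994 cm⁴
  top flange (beyond web): d = 1.97095 cm → contributes +19.7798 cm⁴
  bottom flange (beyond web): d = 1.97095 cm → contributes +19.7798 cm⁴
Total I = 54.5536 cm⁴.
Extreme fibre distance c = 3.67095 cm; S = I/c = 14.8609 cm³.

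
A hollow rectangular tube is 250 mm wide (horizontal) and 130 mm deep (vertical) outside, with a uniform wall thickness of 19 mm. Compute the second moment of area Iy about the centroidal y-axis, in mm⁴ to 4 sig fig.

Treat the section as a set of non-overlapping primitives; coordinates are from the bounding-box lower-left.
Outer rectangle: 250 × 130, A = 32 500 mm², x = 125 mm, Ī = 169 270 833 mm⁴.
Inner void (subtracted): 212 × 92, A = 19 504 mm², x = 125 mm, Ī = 73 048 981 mm⁴.
By symmetry the centroid is at mid-width, x̄ = 125 mm.
All pieces are centred on the centroidal y-axis, so I = ΣĪ (holes subtracted) = 96 221 852 mm⁴.

Iy ≈ 9.622 × 10⁷ mm⁴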